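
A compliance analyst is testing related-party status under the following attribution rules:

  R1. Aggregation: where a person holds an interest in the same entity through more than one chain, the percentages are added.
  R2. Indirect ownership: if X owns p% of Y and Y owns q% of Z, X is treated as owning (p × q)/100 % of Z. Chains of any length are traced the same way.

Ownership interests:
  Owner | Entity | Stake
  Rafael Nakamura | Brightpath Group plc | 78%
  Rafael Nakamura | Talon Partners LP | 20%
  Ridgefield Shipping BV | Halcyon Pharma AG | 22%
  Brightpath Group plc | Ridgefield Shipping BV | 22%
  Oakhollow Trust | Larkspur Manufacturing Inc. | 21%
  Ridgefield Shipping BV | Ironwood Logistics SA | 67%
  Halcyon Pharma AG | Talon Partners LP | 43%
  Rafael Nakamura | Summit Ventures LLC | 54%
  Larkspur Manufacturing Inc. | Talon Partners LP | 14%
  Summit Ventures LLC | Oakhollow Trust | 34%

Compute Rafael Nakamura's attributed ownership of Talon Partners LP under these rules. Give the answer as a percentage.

22.16312%

Chain via Summit Ventures LLC → Oakhollow Trust → Larkspur Manufacturing Inc. (R2): 54% × 34% × 21% × 14% = 0.539784% of Talon Partners LP.
Chain via Brightpath Group plc → Ridgefield Shipping BV → Halcyon Pharma AG (R2): 78% × 22% × 22% × 43% = 1.623336% of Talon Partners LP.
Direct interest in Talon Partners LP: 20%.
Aggregating (R1): 0.539784% + 1.623336% + 20% = 22.16312%.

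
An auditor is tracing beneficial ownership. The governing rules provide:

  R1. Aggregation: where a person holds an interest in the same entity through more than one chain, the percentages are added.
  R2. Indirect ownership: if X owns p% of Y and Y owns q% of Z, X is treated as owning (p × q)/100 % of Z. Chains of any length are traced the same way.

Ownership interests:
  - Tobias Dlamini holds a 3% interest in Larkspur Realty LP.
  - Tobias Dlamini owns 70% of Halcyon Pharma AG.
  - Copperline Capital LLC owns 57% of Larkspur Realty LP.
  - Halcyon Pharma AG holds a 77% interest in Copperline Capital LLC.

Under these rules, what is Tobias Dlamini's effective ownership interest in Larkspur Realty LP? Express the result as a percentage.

Chain via Halcyon Pharma AG → Copperline Capital LLC (R2): 70% × 77% × 57% = 30.723% of Larkspur Realty LP.
Direct interest in Larkspur Realty LP: 3%.
Aggregating (R1): 30.723% + 3% = 33.723%.

33.723%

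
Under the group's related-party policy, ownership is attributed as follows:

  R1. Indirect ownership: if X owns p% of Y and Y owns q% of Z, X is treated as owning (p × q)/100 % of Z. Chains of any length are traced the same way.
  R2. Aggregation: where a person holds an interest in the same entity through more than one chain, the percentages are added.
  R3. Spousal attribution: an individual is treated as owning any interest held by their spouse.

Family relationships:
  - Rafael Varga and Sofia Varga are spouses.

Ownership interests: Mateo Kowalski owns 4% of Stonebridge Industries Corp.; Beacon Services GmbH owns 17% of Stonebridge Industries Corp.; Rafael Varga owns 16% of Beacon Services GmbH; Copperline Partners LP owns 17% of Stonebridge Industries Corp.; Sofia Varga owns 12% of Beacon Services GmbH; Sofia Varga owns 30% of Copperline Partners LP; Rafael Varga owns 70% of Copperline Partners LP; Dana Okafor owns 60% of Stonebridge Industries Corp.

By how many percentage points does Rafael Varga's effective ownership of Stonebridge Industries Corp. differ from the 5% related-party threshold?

By spousal attribution (R3), Rafael Varga is treated as also owning Sofia Varga's interest in Beacon Services GmbH, giving 16% + 12% = 28%.
By spousal attribution (R3), Rafael Varga is treated as also owning Sofia Varga's interest in Copperline Partners LP, giving 70% + 30% = 100%.
Chain via Beacon Services GmbH (R1): 28% × 17% = 4.76% of Stonebridge Industries Corp.
Chain via Copperline Partners LP (R1): 100% × 17% = 17% of Stonebridge Industries Corp.
Aggregating (R2): 4.76% + 17% = 21.76%.
21.76% exceeds the 5% threshold by 16.76 percentage points.

16.76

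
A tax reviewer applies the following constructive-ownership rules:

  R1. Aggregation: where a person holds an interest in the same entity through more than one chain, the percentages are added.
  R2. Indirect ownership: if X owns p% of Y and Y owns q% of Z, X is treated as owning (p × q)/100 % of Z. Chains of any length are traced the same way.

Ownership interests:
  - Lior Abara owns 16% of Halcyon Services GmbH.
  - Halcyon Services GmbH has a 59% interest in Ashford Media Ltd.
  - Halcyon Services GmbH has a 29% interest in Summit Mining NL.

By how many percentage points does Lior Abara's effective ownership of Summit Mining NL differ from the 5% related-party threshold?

Chain via Halcyon Services GmbH (R2): 16% × 29% = 4.64% of Summit Mining NL.
4.64% falls short of the 5% threshold by 0.36 percentage points.

0.36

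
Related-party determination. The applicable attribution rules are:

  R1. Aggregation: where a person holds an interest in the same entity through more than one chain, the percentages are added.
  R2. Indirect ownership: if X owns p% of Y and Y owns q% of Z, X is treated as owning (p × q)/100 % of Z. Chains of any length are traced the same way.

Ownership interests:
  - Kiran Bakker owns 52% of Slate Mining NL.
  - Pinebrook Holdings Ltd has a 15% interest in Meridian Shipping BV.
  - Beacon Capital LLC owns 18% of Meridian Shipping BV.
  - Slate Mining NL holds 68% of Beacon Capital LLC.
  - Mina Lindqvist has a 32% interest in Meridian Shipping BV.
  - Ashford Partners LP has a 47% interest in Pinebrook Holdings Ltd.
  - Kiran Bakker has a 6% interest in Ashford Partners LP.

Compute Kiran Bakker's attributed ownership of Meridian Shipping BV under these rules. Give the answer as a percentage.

6.7878%

Chain via Slate Mining NL → Beacon Capital LLC (R2): 52% × 68% × 18% = 6.3648% of Meridian Shipping BV.
Chain via Ashford Partners LP → Pinebrook Holdings Ltd (R2): 6% × 47% × 15% = 0.423% of Meridian Shipping BV.
Aggregating (R1): 6.3648% + 0.423% = 6.7878%.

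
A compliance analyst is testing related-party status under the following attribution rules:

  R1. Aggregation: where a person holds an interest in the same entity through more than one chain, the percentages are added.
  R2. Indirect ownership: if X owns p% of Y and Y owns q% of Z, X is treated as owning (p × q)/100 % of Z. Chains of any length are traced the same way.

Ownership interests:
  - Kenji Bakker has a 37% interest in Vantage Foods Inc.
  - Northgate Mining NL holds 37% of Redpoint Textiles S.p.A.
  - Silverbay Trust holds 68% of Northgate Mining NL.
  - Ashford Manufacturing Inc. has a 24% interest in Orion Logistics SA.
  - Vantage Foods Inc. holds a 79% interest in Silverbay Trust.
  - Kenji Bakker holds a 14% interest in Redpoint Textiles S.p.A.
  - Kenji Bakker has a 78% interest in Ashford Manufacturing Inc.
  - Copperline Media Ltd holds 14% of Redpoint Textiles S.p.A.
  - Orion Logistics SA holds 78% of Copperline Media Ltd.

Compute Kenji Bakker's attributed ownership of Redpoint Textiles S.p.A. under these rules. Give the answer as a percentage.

Chain via Ashford Manufacturing Inc. → Orion Logistics SA → Copperline Media Ltd (R2): 78% × 24% × 78% × 14% = 2.044224% of Redpoint Textiles S.p.A.
Chain via Vantage Foods Inc. → Silverbay Trust → Northgate Mining NL (R2): 37% × 79% × 68% × 37% = 7.354268% of Redpoint Textiles S.p.A.
Direct interest in Redpoint Textiles S.p.A: 14%.
Aggregating (R1): 2.044224% + 7.354268% + 14% = 23.398492%.

23.398492%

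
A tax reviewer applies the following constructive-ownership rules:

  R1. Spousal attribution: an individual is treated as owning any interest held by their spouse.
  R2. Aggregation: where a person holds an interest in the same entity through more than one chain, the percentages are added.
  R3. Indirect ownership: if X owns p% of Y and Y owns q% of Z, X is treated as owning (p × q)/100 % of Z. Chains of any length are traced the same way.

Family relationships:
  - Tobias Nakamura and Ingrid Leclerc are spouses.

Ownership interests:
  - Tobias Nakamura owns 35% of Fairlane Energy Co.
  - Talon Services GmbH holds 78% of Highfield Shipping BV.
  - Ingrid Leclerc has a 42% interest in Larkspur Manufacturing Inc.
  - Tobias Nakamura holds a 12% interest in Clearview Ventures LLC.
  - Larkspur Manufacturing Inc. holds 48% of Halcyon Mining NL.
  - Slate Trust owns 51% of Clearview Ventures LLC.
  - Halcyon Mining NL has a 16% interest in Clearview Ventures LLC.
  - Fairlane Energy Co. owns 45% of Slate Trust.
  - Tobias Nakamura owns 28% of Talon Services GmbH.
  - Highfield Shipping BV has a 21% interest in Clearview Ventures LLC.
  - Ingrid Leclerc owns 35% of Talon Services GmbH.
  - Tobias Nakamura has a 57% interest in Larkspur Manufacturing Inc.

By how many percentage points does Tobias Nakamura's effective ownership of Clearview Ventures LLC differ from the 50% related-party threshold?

By spousal attribution (R1), Tobias Nakamura is treated as also owning Ingrid Leclerc's interest in Talon Services GmbH, giving 28% + 35% = 63%.
By spousal attribution (R1), Tobias Nakamura is treated as also owning Ingrid Leclerc's interest in Larkspur Manufacturing Inc, giving 57% + 42% = 99%.
Chain via Talon Services GmbH → Highfield Shipping BV (R3): 63% × 78% × 21% = 10.3194% of Clearview Ventures LLC.
Chain via Fairlane Energy Co. → Slate Trust (R3): 35% × 45% × 51% = 8.0325% of Clearview Ventures LLC.
Chain via Larkspur Manufacturing Inc. → Halcyon Mining NL (R3): 99% × 48% × 16% = 7.6032% of Clearview Ventures LLC.
Direct interest in Clearview Ventures LLC: 12%.
Aggregating (R2): 10.3194% + 8.0325% + 7.6032% + 12% = 37.9551%.
37.9551% falls short of the 50% threshold by 12.0449 percentage points.

12.0449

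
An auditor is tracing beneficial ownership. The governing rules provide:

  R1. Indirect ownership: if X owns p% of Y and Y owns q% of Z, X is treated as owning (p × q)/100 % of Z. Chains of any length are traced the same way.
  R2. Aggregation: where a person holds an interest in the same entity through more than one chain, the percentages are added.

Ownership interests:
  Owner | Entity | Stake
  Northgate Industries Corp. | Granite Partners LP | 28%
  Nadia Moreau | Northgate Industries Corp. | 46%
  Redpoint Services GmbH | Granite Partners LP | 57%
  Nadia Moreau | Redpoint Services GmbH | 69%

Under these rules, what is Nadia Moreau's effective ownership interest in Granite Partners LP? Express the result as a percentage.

52.21%

Chain via Northgate Industries Corp. (R1): 46% × 28% = 12.88% of Granite Partners LP.
Chain via Redpoint Services GmbH (R1): 69% × 57% = 39.33% of Granite Partners LP.
Aggregating (R2): 12.88% + 39.33% = 52.21%.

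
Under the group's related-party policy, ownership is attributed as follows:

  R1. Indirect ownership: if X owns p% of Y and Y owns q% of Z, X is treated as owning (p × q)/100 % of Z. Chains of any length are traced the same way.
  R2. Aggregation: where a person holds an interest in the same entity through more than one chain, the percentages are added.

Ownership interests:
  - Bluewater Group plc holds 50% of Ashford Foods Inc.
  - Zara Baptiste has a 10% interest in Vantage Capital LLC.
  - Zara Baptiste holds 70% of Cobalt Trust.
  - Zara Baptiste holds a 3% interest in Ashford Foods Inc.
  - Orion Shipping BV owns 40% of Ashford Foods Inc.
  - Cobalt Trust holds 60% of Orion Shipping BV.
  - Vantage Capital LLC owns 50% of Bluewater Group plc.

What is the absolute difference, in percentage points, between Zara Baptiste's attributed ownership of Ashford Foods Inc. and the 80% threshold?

57.7

Chain via Cobalt Trust → Orion Shipping BV (R1): 70% × 60% × 40% = 16.8% of Ashford Foods Inc.
Chain via Vantage Capital LLC → Bluewater Group plc (R1): 10% × 50% × 50% = 2.5% of Ashford Foods Inc.
Direct interest in Ashford Foods Inc: 3%.
Aggregating (R2): 16.8% + 2.5% + 3% = 22.3%.
22.3% falls short of the 80% threshold by 57.7 percentage points.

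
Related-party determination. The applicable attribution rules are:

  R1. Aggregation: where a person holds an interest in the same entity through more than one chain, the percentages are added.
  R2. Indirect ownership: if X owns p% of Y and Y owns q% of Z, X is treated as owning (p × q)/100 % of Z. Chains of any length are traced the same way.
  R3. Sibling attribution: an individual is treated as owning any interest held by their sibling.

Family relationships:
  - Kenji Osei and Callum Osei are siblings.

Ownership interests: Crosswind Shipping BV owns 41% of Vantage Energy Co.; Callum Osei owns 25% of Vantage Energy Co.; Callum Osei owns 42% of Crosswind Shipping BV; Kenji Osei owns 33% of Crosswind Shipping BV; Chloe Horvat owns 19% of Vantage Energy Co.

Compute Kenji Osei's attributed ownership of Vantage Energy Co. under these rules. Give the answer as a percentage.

55.75%

By sibling attribution (R3), Kenji Osei is treated as also owning Callum Osei's interest in Crosswind Shipping BV, giving 33% + 42% = 75%.
By sibling attribution (R3), Kenji Osei is treated as owning Callum Osei's 25% interest in Vantage Energy Co.
Chain via Crosswind Shipping BV (R2): 75% × 41% = 30.75% of Vantage Energy Co.
Direct interest in Vantage Energy Co: 25%.
Aggregating (R1): 30.75% + 25% = 55.75%.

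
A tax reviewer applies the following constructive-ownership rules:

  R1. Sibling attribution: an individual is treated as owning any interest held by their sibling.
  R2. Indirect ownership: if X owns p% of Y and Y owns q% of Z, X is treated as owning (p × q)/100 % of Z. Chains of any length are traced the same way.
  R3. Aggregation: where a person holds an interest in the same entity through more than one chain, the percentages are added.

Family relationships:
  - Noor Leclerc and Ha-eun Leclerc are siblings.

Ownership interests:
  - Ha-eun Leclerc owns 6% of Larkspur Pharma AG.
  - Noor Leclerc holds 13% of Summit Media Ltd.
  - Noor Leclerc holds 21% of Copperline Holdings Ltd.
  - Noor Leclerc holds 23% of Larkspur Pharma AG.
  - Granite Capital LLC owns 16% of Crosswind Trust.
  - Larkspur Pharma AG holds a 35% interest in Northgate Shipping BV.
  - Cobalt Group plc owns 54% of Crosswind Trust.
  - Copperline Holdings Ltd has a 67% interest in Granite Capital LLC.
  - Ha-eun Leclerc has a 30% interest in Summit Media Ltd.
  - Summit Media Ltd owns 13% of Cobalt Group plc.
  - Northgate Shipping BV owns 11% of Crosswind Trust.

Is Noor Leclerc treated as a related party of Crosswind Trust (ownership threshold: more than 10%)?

No

By sibling attribution (R1), Noor Leclerc is treated as also owning Ha-eun Leclerc's interest in Summit Media Ltd, giving 13% + 30% = 43%.
By sibling attribution (R1), Noor Leclerc is treated as also owning Ha-eun Leclerc's interest in Larkspur Pharma AG, giving 23% + 6% = 29%.
Chain via Summit Media Ltd → Cobalt Group plc (R2): 43% × 13% × 54% = 3.0186% of Crosswind Trust.
Chain via Larkspur Pharma AG → Northgate Shipping BV (R2): 29% × 35% × 11% = 1.1165% of Crosswind Trust.
Chain via Copperline Holdings Ltd → Granite Capital LLC (R2): 21% × 67% × 16% = 2.2512% of Crosswind Trust.
Aggregating (R3): 3.0186% + 1.1165% + 2.2512% = 6.3863%.
6.3863% does not exceed the 10% threshold, so Noor is not a related party to Crosswind Trust.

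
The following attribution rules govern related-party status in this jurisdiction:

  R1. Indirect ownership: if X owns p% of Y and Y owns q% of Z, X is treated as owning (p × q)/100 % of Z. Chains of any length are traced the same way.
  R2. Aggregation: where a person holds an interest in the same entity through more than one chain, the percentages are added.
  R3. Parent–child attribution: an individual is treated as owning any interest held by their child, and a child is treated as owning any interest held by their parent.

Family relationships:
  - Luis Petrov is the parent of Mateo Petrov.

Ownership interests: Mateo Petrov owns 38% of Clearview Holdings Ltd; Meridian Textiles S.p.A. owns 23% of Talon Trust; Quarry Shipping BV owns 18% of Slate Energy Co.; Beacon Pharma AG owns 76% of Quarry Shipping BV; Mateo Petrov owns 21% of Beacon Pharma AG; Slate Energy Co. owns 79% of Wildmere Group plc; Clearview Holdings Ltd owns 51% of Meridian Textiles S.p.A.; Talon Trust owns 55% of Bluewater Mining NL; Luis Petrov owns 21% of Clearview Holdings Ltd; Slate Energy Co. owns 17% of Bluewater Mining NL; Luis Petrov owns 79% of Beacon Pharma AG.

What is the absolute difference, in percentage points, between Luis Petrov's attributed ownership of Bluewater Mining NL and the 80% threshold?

73.868015

By parent–child attribution (R3), Luis Petrov is treated as also owning Mateo Petrov's interest in Clearview Holdings Ltd, giving 21% + 38% = 59%.
By parent–child attribution (R3), Luis Petrov is treated as also owning Mateo Petrov's interest in Beacon Pharma AG, giving 79% + 21% = 100%.
Chain via Clearview Holdings Ltd → Meridian Textiles S.p.A. → Talon Trust (R1): 59% × 51% × 23% × 55% = 3.806385% of Bluewater Mining NL.
Chain via Beacon Pharma AG → Quarry Shipping BV → Slate Energy Co. (R1): 100% × 76% × 18% × 17% = 2.3256% of Bluewater Mining NL.
Aggregating (R2): 3.806385% + 2.3256% = 6.131985%.
6.131985% falls short of the 80% threshold by 73.868015 percentage points.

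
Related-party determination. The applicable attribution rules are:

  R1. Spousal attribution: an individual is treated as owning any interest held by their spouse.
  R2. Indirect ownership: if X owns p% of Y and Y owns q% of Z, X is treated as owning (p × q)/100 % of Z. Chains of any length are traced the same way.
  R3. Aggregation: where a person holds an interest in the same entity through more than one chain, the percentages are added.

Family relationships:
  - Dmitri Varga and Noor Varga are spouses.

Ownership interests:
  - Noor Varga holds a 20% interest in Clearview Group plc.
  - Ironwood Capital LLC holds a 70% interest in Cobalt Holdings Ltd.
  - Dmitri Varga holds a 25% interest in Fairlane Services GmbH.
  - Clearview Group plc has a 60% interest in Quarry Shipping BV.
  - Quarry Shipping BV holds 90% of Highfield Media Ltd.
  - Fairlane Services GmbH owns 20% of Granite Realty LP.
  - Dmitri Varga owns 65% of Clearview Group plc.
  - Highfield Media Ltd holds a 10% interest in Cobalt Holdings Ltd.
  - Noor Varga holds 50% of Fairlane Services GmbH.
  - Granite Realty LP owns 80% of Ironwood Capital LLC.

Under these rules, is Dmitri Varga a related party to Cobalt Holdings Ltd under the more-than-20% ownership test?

By spousal attribution (R1), Dmitri Varga is treated as also owning Noor Varga's interest in Clearview Group plc, giving 65% + 20% = 85%.
By spousal attribution (R1), Dmitri Varga is treated as also owning Noor Varga's interest in Fairlane Services GmbH, giving 25% + 50% = 75%.
Chain via Clearview Group plc → Quarry Shipping BV → Highfield Media Ltd (R2): 85% × 60% × 90% × 10% = 4.59% of Cobalt Holdings Ltd.
Chain via Fairlane Services GmbH → Granite Realty LP → Ironwood Capital LLC (R2): 75% × 20% × 80% × 70% = 8.4% of Cobalt Holdings Ltd.
Aggregating (R3): 4.59% + 8.4% = 12.99%.
12.99% does not exceed the 20% threshold, so Dmitri is not a related party to Cobalt Holdings Ltd.

No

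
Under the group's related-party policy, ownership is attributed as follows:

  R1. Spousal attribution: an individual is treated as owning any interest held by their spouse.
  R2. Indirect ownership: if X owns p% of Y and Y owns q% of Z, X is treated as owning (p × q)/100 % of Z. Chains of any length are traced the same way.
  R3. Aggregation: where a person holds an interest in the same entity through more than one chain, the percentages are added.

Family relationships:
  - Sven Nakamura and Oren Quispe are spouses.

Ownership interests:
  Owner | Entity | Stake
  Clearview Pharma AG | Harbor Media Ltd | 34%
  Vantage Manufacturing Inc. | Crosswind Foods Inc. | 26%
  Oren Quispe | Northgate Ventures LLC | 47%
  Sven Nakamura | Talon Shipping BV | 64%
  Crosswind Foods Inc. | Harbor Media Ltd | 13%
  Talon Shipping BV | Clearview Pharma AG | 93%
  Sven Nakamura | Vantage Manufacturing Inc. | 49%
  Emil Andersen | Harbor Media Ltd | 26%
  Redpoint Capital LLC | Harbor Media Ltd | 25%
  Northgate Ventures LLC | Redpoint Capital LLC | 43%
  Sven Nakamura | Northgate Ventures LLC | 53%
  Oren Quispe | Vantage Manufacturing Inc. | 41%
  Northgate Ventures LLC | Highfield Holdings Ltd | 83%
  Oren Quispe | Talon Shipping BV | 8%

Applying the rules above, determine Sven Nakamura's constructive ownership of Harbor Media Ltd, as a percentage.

By spousal attribution (R1), Sven Nakamura is treated as also owning Oren Quispe's interest in Talon Shipping BV, giving 64% + 8% = 72%.
By spousal attribution (R1), Sven Nakamura is treated as also owning Oren Quispe's interest in Vantage Manufacturing Inc, giving 49% + 41% = 90%.
By spousal attribution (R1), Sven Nakamura is treated as also owning Oren Quispe's interest in Northgate Ventures LLC, giving 53% + 47% = 100%.
Chain via Talon Shipping BV → Clearview Pharma AG (R2): 72% × 93% × 34% = 22.7664% of Harbor Media Ltd.
Chain via Vantage Manufacturing Inc. → Crosswind Foods Inc. (R2): 90% × 26% × 13% = 3.042% of Harbor Media Ltd.
Chain via Northgate Ventures LLC → Redpoint Capital LLC (R2): 100% × 43% × 25% = 10.75% of Harbor Media Ltd.
Aggregating (R3): 22.7664% + 3.042% + 10.75% = 36.5584%.

36.5584%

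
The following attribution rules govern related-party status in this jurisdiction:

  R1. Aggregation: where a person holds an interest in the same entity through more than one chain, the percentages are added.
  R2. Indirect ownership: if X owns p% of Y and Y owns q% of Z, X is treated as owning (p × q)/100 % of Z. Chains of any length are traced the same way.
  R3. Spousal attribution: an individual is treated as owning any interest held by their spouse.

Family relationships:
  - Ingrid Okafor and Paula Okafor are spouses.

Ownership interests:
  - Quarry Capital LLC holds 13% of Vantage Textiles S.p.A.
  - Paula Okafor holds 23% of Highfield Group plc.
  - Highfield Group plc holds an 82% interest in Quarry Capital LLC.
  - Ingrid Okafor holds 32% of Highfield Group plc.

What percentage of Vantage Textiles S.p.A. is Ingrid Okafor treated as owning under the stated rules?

By spousal attribution (R3), Ingrid Okafor is treated as also owning Paula Okafor's interest in Highfield Group plc, giving 32% + 23% = 55%.
Chain via Highfield Group plc → Quarry Capital LLC (R2): 55% × 82% × 13% = 5.863% of Vantage Textiles S.p.A.

5.863%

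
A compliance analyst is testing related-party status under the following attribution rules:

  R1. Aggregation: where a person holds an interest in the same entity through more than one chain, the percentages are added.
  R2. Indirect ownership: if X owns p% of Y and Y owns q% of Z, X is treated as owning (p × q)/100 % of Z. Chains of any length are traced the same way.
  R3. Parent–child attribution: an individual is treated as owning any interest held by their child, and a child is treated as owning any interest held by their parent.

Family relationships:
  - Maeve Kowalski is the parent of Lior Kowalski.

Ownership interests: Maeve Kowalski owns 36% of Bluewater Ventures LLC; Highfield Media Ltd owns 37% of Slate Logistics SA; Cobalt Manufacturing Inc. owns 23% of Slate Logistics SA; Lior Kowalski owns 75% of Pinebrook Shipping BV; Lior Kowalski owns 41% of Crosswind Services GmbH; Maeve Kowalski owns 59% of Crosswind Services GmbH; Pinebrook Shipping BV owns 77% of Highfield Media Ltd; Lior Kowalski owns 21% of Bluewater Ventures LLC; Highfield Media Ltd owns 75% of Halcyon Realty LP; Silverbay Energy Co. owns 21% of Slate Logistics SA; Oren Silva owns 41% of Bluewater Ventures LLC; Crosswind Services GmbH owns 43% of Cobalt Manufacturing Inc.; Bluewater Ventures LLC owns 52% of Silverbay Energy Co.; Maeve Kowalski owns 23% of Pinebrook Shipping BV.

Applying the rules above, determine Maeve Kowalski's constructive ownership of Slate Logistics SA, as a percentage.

By parent–child attribution (R3), Maeve Kowalski is treated as also owning Lior Kowalski's interest in Bluewater Ventures LLC, giving 36% + 21% = 57%.
By parent–child attribution (R3), Maeve Kowalski is treated as also owning Lior Kowalski's interest in Crosswind Services GmbH, giving 59% + 41% = 100%.
By parent–child attribution (R3), Maeve Kowalski is treated as also owning Lior Kowalski's interest in Pinebrook Shipping BV, giving 23% + 75% = 98%.
Chain via Bluewater Ventures LLC → Silverbay Energy Co. (R2): 57% × 52% × 21% = 6.2244% of Slate Logistics SA.
Chain via Crosswind Services GmbH → Cobalt Manufacturing Inc. (R2): 100% × 43% × 23% = 9.89% of Slate Logistics SA.
Chain via Pinebrook Shipping BV → Highfield Media Ltd (R2): 98% × 77% × 37% = 27.9202% of Slate Logistics SA.
Aggregating (R1): 6.2244% + 9.89% + 27.9202% = 44.0346%.

44.0346%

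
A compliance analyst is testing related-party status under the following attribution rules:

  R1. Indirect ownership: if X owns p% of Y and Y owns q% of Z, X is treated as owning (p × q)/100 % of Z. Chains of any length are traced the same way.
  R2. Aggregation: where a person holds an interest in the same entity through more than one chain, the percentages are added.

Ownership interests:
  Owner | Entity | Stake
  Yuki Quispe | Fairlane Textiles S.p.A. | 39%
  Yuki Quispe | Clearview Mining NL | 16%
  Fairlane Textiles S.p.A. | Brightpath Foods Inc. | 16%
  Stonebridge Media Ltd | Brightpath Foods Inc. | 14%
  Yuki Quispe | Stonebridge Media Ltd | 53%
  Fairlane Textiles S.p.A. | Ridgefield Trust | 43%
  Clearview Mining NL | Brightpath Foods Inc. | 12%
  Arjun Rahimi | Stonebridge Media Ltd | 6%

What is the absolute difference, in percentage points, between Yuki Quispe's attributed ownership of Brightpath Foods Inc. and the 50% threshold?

34.42

Chain via Fairlane Textiles S.p.A. (R1): 39% × 16% = 6.24% of Brightpath Foods Inc.
Chain via Clearview Mining NL (R1): 16% × 12% = 1.92% of Brightpath Foods Inc.
Chain via Stonebridge Media Ltd (R1): 53% × 14% = 7.42% of Brightpath Foods Inc.
Aggregating (R2): 6.24% + 1.92% + 7.42% = 15.58%.
15.58% falls short of the 50% threshold by 34.42 percentage points.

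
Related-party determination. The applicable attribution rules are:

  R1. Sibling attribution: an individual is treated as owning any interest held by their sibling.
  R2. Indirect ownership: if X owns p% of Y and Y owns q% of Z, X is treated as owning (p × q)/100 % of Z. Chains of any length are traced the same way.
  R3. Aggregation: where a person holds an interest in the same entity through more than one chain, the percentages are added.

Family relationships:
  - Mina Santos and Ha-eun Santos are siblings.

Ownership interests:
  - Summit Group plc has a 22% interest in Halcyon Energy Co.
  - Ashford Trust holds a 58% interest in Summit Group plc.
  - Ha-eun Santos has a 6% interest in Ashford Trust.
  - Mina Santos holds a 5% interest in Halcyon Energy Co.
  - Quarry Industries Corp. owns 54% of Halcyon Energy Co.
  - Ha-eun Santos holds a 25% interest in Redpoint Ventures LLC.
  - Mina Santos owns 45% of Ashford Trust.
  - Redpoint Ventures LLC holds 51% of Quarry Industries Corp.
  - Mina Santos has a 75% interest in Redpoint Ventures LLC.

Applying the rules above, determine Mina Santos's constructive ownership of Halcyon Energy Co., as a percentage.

By sibling attribution (R1), Mina Santos is treated as also owning Ha-eun Santos's interest in Ashford Trust, giving 45% + 6% = 51%.
By sibling attribution (R1), Mina Santos is treated as also owning Ha-eun Santos's interest in Redpoint Ventures LLC, giving 75% + 25% = 100%.
Chain via Ashford Trust → Summit Group plc (R2): 51% × 58% × 22% = 6.5076% of Halcyon Energy Co.
Chain via Redpoint Ventures LLC → Quarry Industries Corp. (R2): 100% × 51% × 54% = 27.54% of Halcyon Energy Co.
Direct interest in Halcyon Energy Co: 5%.
Aggregating (R3): 6.5076% + 27.54% + 5% = 39.0476%.

39.0476%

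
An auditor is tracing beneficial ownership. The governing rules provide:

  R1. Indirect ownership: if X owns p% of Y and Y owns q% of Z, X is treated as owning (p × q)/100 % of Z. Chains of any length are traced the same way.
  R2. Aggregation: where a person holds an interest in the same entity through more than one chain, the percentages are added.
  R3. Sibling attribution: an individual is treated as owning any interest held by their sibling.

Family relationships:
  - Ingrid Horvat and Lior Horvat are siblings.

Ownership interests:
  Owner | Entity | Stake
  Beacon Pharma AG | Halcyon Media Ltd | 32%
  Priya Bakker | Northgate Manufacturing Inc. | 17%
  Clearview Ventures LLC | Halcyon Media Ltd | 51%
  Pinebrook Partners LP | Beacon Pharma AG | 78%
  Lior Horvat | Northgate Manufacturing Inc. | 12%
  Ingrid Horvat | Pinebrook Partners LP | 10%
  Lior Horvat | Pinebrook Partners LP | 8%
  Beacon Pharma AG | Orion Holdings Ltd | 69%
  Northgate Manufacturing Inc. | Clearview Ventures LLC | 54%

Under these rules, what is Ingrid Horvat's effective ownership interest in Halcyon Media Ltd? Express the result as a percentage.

By sibling attribution (R3), Ingrid Horvat is treated as also owning Lior Horvat's interest in Pinebrook Partners LP, giving 10% + 8% = 18%.
By sibling attribution (R3), Ingrid Horvat is treated as owning Lior Horvat's 12% interest in Northgate Manufacturing Inc.
Chain via Pinebrook Partners LP → Beacon Pharma AG (R1): 18% × 78% × 32% = 4.4928% of Halcyon Media Ltd.
Chain via Northgate Manufacturing Inc. → Clearview Ventures LLC (R1): 12% × 54% × 51% = 3.3048% of Halcyon Media Ltd.
Aggregating (R2): 4.4928% + 3.3048% = 7.7976%.

7.7976%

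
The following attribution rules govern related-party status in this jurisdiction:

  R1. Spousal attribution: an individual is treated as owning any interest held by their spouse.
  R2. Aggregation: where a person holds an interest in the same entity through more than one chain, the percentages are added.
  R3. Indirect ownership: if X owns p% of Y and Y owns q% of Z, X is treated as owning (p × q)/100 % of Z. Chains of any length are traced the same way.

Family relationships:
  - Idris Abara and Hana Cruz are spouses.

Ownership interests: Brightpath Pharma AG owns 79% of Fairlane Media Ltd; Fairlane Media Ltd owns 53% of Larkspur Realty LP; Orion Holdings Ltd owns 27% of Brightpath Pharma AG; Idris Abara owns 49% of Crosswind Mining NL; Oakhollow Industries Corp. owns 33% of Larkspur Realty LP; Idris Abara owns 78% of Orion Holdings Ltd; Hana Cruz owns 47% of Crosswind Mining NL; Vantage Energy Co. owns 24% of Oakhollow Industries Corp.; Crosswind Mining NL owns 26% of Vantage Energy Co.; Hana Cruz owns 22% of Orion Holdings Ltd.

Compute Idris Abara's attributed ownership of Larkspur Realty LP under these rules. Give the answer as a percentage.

By spousal attribution (R1), Idris Abara is treated as also owning Hana Cruz's interest in Crosswind Mining NL, giving 49% + 47% = 96%.
By spousal attribution (R1), Idris Abara is treated as also owning Hana Cruz's interest in Orion Holdings Ltd, giving 78% + 22% = 100%.
Chain via Crosswind Mining NL → Vantage Energy Co. → Oakhollow Industries Corp. (R3): 96% × 26% × 24% × 33% = 1.976832% of Larkspur Realty LP.
Chain via Orion Holdings Ltd → Brightpath Pharma AG → Fairlane Media Ltd (R3): 100% × 27% × 79% × 53% = 11.3049% of Larkspur Realty LP.
Aggregating (R2): 1.976832% + 11.3049% = 13.281732%.

13.281732%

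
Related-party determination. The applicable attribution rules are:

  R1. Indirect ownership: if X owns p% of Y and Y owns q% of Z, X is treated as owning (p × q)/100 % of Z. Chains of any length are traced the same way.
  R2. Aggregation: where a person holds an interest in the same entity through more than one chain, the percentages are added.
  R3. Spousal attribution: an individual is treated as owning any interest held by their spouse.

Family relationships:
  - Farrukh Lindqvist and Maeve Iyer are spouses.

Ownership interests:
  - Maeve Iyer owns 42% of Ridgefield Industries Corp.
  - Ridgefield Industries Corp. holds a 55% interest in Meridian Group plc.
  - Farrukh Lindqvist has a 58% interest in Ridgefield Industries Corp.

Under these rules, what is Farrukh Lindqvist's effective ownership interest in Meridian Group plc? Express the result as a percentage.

55%

By spousal attribution (R3), Farrukh Lindqvist is treated as also owning Maeve Iyer's interest in Ridgefield Industries Corp, giving 58% + 42% = 100%.
Chain via Ridgefield Industries Corp. (R1): 100% × 55% = 55% of Meridian Group plc.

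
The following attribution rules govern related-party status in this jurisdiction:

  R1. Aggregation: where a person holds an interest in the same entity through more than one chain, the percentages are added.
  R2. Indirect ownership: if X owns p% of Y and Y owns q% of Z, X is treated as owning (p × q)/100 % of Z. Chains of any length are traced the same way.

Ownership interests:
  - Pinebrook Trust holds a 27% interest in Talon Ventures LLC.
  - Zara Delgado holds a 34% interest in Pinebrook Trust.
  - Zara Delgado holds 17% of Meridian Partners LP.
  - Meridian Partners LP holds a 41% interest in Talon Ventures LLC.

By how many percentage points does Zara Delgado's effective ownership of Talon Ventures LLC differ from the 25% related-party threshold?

8.85

Chain via Meridian Partners LP (R2): 17% × 41% = 6.97% of Talon Ventures LLC.
Chain via Pinebrook Trust (R2): 34% × 27% = 9.18% of Talon Ventures LLC.
Aggregating (R1): 6.97% + 9.18% = 16.15%.
16.15% falls short of the 25% threshold by 8.85 percentage points.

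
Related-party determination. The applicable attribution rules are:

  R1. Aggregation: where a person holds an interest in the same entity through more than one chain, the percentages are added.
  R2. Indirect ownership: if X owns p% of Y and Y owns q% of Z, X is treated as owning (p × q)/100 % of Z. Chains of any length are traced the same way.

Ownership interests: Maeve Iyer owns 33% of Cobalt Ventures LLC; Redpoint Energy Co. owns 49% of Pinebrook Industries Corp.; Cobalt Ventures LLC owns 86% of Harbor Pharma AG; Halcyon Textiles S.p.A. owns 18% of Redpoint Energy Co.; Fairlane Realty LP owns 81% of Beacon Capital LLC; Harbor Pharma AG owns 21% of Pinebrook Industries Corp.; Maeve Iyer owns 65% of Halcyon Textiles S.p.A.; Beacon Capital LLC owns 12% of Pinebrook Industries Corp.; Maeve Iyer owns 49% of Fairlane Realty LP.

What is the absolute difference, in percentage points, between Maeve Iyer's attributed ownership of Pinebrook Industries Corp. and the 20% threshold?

3.5444

Chain via Halcyon Textiles S.p.A. → Redpoint Energy Co. (R2): 65% × 18% × 49% = 5.733% of Pinebrook Industries Corp.
Chain via Fairlane Realty LP → Beacon Capital LLC (R2): 49% × 81% × 12% = 4.7628% of Pinebrook Industries Corp.
Chain via Cobalt Ventures LLC → Harbor Pharma AG (R2): 33% × 86% × 21% = 5.9598% of Pinebrook Industries Corp.
Aggregating (R1): 5.733% + 4.7628% + 5.9598% = 16.4556%.
16.4556% falls short of the 20% threshold by 3.5444 percentage points.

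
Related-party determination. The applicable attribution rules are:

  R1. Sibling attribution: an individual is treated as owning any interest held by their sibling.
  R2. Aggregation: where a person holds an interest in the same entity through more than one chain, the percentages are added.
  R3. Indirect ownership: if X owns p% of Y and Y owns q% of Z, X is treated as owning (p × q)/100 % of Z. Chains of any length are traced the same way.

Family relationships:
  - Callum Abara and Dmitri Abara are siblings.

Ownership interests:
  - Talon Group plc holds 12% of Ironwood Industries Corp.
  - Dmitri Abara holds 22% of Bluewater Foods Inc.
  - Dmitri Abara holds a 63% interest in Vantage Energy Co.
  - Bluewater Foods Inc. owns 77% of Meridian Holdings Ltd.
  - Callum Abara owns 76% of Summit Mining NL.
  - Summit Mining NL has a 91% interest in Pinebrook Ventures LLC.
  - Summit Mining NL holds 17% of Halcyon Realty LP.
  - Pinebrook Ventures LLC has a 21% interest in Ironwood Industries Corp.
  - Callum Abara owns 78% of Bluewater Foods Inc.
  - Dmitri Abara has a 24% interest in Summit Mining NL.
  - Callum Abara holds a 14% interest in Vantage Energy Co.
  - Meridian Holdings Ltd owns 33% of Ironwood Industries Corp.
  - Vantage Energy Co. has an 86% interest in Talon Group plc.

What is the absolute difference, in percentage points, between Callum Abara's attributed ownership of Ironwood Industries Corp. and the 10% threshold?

42.4664

By sibling attribution (R1), Callum Abara is treated as also owning Dmitri Abara's interest in Summit Mining NL, giving 76% + 24% = 100%.
By sibling attribution (R1), Callum Abara is treated as also owning Dmitri Abara's interest in Vantage Energy Co, giving 14% + 63% = 77%.
By sibling attribution (R1), Callum Abara is treated as also owning Dmitri Abara's interest in Bluewater Foods Inc, giving 78% + 22% = 100%.
Chain via Summit Mining NL → Pinebrook Ventures LLC (R3): 100% × 91% × 21% = 19.11% of Ironwood Industries Corp.
Chain via Vantage Energy Co. → Talon Group plc (R3): 77% × 86% × 12% = 7.9464% of Ironwood Industries Corp.
Chain via Bluewater Foods Inc. → Meridian Holdings Ltd (R3): 100% × 77% × 33% = 25.41% of Ironwood Industries Corp.
Aggregating (R2): 19.11% + 7.9464% + 25.41% = 52.4664%.
52.4664% exceeds the 10% threshold by 42.4664 percentage points.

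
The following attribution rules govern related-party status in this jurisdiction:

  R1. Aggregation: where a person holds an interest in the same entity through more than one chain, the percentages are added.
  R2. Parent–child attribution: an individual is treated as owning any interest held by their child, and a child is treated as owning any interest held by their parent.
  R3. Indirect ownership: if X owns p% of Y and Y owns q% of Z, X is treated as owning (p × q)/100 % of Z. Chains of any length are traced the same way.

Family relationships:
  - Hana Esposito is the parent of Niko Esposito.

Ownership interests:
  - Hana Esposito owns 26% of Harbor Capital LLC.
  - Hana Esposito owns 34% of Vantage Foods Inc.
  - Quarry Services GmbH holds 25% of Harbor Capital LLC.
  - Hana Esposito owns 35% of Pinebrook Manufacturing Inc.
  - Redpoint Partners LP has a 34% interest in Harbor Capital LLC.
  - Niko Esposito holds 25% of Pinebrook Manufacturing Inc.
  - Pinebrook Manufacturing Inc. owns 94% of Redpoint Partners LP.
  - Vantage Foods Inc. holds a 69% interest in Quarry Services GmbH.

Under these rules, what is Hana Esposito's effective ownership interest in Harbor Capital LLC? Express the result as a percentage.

51.041%

By parent–child attribution (R2), Hana Esposito is treated as also owning Niko Esposito's interest in Pinebrook Manufacturing Inc, giving 35% + 25% = 60%.
Chain via Pinebrook Manufacturing Inc. → Redpoint Partners LP (R3): 60% × 94% × 34% = 19.176% of Harbor Capital LLC.
Chain via Vantage Foods Inc. → Quarry Services GmbH (R3): 34% × 69% × 25% = 5.865% of Harbor Capital LLC.
Direct interest in Harbor Capital LLC: 26%.
Aggregating (R1): 19.176% + 5.865% + 26% = 51.041%.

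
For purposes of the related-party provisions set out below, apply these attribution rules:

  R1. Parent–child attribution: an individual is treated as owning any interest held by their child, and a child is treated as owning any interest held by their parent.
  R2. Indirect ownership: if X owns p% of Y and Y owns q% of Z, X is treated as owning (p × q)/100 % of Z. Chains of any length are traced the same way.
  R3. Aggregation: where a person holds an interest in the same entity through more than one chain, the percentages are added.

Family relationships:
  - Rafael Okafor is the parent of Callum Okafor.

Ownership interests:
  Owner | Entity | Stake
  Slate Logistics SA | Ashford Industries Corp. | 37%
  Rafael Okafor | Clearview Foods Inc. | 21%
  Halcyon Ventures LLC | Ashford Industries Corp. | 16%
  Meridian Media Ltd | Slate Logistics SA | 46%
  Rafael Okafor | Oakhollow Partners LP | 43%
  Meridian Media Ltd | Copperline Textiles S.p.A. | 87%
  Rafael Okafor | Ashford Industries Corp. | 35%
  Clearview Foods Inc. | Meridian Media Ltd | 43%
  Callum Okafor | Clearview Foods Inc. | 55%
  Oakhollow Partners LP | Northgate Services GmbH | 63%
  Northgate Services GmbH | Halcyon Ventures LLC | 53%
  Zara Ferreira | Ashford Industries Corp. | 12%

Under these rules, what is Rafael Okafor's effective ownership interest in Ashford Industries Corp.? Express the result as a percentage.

By parent–child attribution (R1), Rafael Okafor is treated as also owning Callum Okafor's interest in Clearview Foods Inc, giving 21% + 55% = 76%.
Chain via Oakhollow Partners LP → Northgate Services GmbH → Halcyon Ventures LLC (R2): 43% × 63% × 53% × 16% = 2.297232% of Ashford Industries Corp.
Chain via Clearview Foods Inc. → Meridian Media Ltd → Slate Logistics SA (R2): 76% × 43% × 46% × 37% = 5.562136% of Ashford Industries Corp.
Direct interest in Ashford Industries Corp: 35%.
Aggregating (R3): 2.297232% + 5.562136% + 35% = 42.859368%.

42.859368%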